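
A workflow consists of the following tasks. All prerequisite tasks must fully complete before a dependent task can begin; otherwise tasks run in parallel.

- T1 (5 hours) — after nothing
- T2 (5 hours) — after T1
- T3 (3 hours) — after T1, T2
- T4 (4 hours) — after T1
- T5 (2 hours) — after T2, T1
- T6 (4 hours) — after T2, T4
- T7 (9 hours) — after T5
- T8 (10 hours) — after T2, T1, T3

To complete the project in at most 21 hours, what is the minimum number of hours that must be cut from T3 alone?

Current finish: 23 hours; target: 21.
T3 is on every critical path, so each hour cut from T3 cuts the finish by one (this holds down to a finish of 21).
Need 23 − 21 = 2 hours off T3 → T3 becomes 1 hour, finish becomes 21.

2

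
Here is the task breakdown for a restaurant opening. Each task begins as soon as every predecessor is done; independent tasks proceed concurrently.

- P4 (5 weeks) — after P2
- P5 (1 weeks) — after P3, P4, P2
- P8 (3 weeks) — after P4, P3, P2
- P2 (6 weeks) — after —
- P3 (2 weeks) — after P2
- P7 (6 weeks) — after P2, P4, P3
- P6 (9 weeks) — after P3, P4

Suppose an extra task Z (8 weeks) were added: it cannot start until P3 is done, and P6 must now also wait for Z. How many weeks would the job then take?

Originally the job takes 20 weeks.
With Z inserted, P6 now waits for max(P3, P4, Z).
New critical path: P2→P3→Z→P6 = 6+2+8+9 = 25 ⇒ 25 weeks.

25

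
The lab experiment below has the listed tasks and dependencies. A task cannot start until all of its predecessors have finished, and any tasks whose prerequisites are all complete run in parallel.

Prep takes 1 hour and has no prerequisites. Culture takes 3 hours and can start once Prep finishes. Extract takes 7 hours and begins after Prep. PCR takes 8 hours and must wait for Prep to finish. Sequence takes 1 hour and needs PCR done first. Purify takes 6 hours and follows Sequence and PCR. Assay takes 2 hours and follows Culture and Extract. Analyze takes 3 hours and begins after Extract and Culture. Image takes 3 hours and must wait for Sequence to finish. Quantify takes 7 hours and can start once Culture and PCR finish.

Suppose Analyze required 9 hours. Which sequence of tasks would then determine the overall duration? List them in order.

Prep, Extract, Analyze

Baseline: Prep→PCR→Sequence→Purify = 1+8+1+6 = 16 → 16 hours.
Analyze is off the critical path — its longest chain is 11 hours, giving 5 of slack.
Now Prep→Extract→Analyze = 1+7+9 = 17 is longest, so the finish becomes 17 hours.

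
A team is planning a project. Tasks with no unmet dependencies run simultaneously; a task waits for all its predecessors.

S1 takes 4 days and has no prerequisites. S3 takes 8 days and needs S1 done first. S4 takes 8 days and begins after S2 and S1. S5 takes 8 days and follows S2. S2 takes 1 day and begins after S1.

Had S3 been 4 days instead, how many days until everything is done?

13

Actual critical path: S1→S2→S4 = 4+1+8 = 13 ⇒ 13 days.
S3 is off the critical path — its longest chain is 12 days, giving 1 of slack.
No other chain overtakes it, so the finish is 13 days.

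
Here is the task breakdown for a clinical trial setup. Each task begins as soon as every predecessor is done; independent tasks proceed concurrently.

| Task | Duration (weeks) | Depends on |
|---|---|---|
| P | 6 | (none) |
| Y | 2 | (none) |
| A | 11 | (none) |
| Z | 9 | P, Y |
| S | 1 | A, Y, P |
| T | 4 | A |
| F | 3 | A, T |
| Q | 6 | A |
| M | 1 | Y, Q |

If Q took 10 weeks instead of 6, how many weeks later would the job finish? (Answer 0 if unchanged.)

4

The binding path is A→Q→M = 11+6+1 = 18; finish at 18 weeks.
Q lies on that path, so at 10 weeks the path becomes 22 weeks.
No other chain overtakes it, so the finish is 22 weeks.
Change in finish: 22 − 18 = +4 weeks.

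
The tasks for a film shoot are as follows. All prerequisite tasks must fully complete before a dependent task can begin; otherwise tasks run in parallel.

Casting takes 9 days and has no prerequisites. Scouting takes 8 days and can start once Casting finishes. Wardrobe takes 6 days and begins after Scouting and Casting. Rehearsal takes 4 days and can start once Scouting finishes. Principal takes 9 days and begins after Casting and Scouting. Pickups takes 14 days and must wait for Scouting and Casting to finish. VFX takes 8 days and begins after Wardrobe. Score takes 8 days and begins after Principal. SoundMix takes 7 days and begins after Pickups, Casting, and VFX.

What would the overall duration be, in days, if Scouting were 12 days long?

42

As given, the longest chain is Casting→Scouting→Wardrobe→VFX→SoundMix = 9+8+6+8+7 = 38, so the finish is 38 days.
Scouting lies on that path, so at 12 days the path becomes 42 days.
No other chain overtakes it, so the finish is 42 days.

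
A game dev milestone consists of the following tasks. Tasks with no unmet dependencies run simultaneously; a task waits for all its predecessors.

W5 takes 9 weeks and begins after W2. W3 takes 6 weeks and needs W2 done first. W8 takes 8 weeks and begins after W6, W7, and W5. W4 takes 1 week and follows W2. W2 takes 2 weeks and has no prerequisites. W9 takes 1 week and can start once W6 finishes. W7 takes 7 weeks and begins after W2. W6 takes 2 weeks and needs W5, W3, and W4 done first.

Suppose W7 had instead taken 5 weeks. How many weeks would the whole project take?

21

Critical path before the change: W2→W5→W6→W8 = 2+9+2+8 = 21 giving 21 weeks.
W7 is off the critical path — its longest chain is 17 weeks, giving 4 of slack.
That remains the longest chain; total 21 weeks.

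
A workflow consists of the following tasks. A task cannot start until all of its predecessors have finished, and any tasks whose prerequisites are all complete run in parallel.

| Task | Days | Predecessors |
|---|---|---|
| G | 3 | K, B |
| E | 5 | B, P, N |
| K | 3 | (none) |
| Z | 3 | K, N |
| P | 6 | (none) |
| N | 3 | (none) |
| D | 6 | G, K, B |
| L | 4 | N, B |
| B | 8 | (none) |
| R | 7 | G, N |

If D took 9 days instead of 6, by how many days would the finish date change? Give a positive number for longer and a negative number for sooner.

As given, the longest chain is B→G→R = 8+3+7 = 18, so the finish is 18 days.
D has 1 day of float (longest path through it is 17).
New critical path: B→G→D = 8+3+9 = 20 ⇒ 20 days.
Change in finish: 20 − 18 = +2 days.

2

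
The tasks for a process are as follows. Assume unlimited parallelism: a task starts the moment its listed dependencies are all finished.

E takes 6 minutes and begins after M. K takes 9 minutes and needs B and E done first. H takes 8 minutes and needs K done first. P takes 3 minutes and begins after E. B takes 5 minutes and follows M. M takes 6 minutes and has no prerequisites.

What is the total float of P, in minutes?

Critical path: M→E→K→H = 6+6+9+8 = 29, so the finish is 29 minutes.
Longest path through P: 15 minutes (earliest finish 15, latest finish 29).
So P can slip 29 − 15 = 14 minutes.

14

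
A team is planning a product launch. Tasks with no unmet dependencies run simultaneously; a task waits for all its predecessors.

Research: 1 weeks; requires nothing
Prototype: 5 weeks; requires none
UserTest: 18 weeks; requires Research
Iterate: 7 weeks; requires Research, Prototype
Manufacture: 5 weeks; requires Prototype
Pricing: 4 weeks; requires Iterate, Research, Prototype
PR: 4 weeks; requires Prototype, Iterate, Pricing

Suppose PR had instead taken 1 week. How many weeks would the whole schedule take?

19

Actual critical path: Prototype→Iterate→Pricing→PR = 5+7+4+4 = 20 ⇒ 20 weeks.
PR lies on that path, so at 1 week the path becomes 17 weeks.
The binding chain switches to Research→UserTest = 1+18 = 19; finish 19 weeks.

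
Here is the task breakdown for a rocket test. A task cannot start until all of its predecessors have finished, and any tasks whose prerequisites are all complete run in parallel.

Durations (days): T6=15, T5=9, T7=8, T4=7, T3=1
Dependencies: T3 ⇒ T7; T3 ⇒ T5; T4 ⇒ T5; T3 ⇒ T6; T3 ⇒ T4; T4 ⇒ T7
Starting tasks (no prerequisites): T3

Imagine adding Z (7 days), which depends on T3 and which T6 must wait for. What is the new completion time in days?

23

Originally the plan takes 17 days.
With Z inserted, T6 now waits for max(T3, Z).
New critical path: T3→Z→T6 = 1+7+15 = 23 ⇒ 23 days.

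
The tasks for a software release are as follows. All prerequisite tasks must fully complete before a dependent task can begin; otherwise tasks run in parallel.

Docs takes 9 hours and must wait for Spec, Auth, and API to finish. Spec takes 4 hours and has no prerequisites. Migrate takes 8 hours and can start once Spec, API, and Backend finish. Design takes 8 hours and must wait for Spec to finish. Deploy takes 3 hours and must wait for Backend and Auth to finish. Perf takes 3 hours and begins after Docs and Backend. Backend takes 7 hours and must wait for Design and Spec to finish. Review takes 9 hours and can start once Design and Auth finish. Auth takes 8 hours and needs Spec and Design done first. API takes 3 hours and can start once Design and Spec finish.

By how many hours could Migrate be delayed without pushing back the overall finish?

Spec→Design→Auth→Docs→Perf = 4+8+8+9+3 = 32 sets the makespan at 32 hours.
The longest chain containing Migrate totals 27 hours.
So Migrate can slip 32 − 27 = 5 hours.

5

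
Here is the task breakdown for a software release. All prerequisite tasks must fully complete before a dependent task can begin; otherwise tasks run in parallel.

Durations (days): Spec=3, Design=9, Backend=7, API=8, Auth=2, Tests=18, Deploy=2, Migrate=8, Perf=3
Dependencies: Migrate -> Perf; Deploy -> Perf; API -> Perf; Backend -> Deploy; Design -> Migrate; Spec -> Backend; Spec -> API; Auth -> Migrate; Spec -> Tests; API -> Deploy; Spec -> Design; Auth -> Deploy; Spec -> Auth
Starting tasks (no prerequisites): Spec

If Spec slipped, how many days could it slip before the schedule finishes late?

The longest chain is Spec→Design→Migrate→Perf = 3+9+8+3 = 23; overall finish 23 days.
The longest chain containing Spec totals 23 days.
Slack of Spec = 0 − 0 = 0 days.

0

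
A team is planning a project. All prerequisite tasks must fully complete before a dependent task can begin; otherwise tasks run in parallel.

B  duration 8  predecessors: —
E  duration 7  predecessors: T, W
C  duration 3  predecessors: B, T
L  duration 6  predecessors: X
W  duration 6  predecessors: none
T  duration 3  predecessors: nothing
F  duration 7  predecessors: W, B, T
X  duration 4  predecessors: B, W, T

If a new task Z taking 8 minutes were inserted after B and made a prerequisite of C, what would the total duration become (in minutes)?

Originally the project takes 18 minutes.
With Z inserted, C now waits for max(B, T, Z).
New critical path: B→Z→C = 8+8+3 = 19 ⇒ 19 minutes.

19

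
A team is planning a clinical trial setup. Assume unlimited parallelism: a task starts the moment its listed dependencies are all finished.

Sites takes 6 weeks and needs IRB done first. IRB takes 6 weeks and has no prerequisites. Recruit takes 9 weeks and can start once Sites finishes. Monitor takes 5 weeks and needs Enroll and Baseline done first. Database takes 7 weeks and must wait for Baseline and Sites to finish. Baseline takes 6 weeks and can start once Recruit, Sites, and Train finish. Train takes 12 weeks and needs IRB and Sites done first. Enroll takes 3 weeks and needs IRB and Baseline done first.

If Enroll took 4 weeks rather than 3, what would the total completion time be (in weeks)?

The binding path is IRB→Sites→Train→Baseline→Enroll→Monitor = 6+6+12+6+3+5 = 38; finish at 38 weeks.
Enroll is on the critical path; changing it to 4 makes that path 39 weeks.
No other chain overtakes it, so the finish is 39 weeks.

39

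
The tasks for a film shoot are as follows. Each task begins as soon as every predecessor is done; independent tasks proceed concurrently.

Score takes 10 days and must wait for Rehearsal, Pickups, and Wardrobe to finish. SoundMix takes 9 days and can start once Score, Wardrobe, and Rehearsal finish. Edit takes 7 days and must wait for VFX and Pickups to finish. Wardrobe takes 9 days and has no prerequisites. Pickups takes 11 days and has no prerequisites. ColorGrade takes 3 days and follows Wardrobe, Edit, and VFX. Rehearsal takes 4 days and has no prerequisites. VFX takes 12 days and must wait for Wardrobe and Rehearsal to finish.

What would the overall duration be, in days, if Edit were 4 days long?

As given, the longest chain is Wardrobe→VFX→Edit→ColorGrade = 9+12+7+3 = 31, so the finish is 31 days.
Since Edit is critical, the -3 change carries straight to that chain (now 28 days).
New critical path: Pickups→Score→SoundMix = 11+10+9 = 30 ⇒ 30 days.

30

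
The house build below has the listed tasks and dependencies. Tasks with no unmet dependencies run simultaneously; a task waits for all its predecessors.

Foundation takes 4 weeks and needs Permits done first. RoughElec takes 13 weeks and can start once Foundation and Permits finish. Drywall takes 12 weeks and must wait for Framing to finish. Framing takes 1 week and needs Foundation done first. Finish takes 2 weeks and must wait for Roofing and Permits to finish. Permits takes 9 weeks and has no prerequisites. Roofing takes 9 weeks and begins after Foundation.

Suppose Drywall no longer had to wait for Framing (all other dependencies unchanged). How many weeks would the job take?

26

With the dependency in place, Permits→Foundation→Framing→Drywall = 9+4+1+12 = 26 sets the finish at 26 weeks.
Without Framing→Drywall, Drywall's earliest start moves from 14 to 0.
After: Permits→Foundation→RoughElec = 9+4+13 = 26 → 26 weeks.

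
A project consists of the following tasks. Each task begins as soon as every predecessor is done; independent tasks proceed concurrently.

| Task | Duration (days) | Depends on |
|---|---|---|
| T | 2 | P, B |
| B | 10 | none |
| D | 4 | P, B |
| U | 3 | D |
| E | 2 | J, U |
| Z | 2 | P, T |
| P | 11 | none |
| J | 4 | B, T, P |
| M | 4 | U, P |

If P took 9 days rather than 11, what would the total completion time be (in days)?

The binding path is P→D→U→M = 11+4+3+4 = 22; finish at 22 days.
P is on the critical path; changing it to 9 makes that path 20 days.
Now B→D→U→M = 10+4+3+4 = 21 is longest, so the finish becomes 21 days.

21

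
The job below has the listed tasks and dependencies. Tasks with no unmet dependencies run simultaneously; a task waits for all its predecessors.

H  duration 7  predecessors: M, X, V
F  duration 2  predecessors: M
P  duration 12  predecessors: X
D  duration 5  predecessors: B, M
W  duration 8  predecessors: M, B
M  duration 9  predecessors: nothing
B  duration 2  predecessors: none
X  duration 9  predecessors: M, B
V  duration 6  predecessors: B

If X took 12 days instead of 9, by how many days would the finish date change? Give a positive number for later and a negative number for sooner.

3

Actual critical path: M→X→P = 9+9+12 = 30 ⇒ 30 days.
X is on the critical path; changing it to 12 makes that path 33 days.
No other chain overtakes it, so the finish is 33 days.
Change in finish: 33 − 30 = +3 days.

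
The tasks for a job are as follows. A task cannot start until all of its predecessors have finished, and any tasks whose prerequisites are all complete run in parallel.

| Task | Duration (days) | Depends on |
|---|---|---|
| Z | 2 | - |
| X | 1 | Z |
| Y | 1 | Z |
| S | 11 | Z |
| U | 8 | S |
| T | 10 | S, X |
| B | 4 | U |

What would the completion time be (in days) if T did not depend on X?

25

Original critical path: Z→S→U→B = 2+11+8+4 = 25 ⇒ 25 days.
Dropping X→T doesn't change T's earliest start (13); another predecessor still binds.
New critical path: Z→S→U→B = 2+11+8+4 = 25 ⇒ 25 days.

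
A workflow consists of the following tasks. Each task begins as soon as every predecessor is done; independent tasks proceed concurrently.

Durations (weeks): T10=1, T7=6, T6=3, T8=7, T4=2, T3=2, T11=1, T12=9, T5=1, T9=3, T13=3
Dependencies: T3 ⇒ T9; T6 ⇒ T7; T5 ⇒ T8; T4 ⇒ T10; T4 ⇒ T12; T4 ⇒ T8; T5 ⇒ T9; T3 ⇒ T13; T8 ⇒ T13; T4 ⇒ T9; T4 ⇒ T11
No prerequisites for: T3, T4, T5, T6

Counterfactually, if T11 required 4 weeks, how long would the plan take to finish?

12

Baseline: T4→T8→T13 = 2+7+3 = 12 → 12 weeks.
T11 is off the critical path — its longest chain is 3 weeks, giving 9 of slack.
That remains the longest chain; total 12 weeks.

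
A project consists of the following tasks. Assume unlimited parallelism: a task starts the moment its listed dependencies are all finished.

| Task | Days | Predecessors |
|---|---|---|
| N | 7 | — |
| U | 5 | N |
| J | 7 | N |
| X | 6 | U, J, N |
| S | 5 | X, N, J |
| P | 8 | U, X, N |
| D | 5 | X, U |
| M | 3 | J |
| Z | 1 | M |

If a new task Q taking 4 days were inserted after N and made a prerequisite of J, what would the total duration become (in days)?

Originally the plan takes 28 days.
With Q inserted, J now waits for max(N, Q).
New critical path: N→Q→J→X→P = 7+4+7+6+8 = 32 ⇒ 32 days.

32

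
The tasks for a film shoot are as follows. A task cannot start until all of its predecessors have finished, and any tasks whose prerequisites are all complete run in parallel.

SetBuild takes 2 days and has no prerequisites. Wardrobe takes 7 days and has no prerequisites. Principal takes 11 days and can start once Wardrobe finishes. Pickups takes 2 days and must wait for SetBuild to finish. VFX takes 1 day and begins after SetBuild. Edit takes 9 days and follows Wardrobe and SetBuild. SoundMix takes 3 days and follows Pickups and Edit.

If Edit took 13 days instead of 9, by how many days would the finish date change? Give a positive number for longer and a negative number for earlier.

Baseline: Wardrobe→Edit→SoundMix = 7+9+3 = 19 → 19 days.
Edit lies on that path, so at 13 days the path becomes 23 days.
The critical path is still Wardrobe→Edit→SoundMix; finish is now 23 days.
Change in finish: 23 − 19 = +4 days.

4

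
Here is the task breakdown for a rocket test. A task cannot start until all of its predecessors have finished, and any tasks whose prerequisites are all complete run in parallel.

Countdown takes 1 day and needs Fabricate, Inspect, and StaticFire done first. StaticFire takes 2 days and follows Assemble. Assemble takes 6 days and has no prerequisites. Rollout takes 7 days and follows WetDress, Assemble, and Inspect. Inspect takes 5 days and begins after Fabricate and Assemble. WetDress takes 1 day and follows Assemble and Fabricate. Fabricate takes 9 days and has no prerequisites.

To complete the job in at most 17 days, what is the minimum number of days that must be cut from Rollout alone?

Current finish: 21 days; target: 17.
Rollout is on every critical path, so each day cut from Rollout cuts the finish by one (this holds down to a finish of 15).
Need 21 − 17 = 4 days off Rollout → Rollout becomes 3 days, finish becomes 17.

4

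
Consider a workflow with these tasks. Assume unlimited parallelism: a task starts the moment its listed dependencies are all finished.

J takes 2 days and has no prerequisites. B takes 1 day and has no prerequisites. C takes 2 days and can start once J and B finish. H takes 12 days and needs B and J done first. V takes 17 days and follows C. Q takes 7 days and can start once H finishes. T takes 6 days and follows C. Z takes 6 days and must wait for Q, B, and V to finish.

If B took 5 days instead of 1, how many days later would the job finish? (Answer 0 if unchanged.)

Baseline: J→C→V→Z = 2+2+17+6 = 27 → 27 days.
The longest path through B is only 26 days, so B has float 1.
Now B→C→V→Z = 5+2+17+6 = 30 is longest, so the finish becomes 30 days.
Change in finish: 30 − 27 = +3 days.

3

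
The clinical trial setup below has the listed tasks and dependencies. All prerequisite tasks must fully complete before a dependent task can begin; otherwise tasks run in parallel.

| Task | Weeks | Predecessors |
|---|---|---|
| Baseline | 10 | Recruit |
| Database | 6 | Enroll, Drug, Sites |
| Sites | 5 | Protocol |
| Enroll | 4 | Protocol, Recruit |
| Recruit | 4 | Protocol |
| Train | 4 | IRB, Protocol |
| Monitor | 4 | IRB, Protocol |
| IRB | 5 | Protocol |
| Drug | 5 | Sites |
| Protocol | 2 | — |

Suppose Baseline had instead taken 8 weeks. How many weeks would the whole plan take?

18

Baseline: Protocol→Sites→Drug→Database = 2+5+5+6 = 18 → 18 weeks.
Baseline is off the critical path — its longest chain is 16 weeks, giving 2 of slack.
No other chain overtakes it, so the finish is 18 weeks.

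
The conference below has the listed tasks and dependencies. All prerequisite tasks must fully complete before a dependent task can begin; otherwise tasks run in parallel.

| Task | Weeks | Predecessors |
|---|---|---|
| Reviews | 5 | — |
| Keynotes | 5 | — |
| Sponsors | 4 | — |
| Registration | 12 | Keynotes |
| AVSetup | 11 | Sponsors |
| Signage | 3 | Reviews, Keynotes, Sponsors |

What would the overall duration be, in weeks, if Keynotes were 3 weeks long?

Critical path before the change: Keynotes→Registration = 5+12 = 17 giving 17 weeks.
Since Keynotes is critical, the -2 change carries straight to that chain (now 15 weeks).
That remains the longest chain; total 15 weeks.

15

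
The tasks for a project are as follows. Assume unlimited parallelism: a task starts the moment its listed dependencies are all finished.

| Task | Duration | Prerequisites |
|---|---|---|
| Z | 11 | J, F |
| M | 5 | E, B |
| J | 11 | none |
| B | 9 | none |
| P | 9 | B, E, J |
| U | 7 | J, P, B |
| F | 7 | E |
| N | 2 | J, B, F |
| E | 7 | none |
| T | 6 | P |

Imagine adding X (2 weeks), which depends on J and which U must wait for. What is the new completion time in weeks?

Originally the project takes 27 weeks.
With X inserted, U now waits for max(J, P, B, X).
New critical path: J→P→U = 11+9+7 = 27 ⇒ 27 weeks.

27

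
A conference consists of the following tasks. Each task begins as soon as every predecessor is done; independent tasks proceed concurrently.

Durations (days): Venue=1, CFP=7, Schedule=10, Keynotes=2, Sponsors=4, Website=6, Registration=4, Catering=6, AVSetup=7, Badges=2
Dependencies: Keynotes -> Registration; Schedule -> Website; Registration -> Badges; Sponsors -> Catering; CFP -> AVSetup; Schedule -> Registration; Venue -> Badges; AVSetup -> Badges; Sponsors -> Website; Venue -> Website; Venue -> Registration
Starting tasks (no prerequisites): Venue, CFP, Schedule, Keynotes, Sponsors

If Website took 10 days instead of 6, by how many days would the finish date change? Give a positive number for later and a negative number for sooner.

The binding path is Schedule→Website = 10+6 = 16; finish at 16 days.
Since Website is critical, the +4 change carries straight to that chain (now 20 days).
The critical path is still Schedule→Website; finish is now 20 days.
Change in finish: 20 − 16 = +4 days.

4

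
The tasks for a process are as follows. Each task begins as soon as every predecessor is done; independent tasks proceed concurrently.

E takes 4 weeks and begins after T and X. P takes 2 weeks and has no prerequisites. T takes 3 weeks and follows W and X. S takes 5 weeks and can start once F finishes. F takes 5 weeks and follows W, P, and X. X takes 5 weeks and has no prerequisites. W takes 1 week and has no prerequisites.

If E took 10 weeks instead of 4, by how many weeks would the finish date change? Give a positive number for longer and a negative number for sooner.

The binding path is X→F→S = 5+5+5 = 15; finish at 15 weeks.
E has 3 weeks of float (longest path through it is 12).
Now X→T→E = 5+3+10 = 18 is longest, so the finish becomes 18 weeks.
Change in finish: 18 − 15 = +3 weeks.

3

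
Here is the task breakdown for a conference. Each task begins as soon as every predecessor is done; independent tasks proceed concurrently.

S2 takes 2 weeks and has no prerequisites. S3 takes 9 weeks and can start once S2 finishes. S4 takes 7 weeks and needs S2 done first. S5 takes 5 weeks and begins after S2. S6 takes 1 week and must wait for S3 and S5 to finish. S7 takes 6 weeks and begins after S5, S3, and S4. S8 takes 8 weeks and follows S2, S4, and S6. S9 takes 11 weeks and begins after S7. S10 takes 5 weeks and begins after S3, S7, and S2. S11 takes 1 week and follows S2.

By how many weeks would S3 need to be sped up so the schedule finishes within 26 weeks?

Current finish: 28 weeks; target: 26.
S3 is on every critical path, so each week cut from S3 cuts the finish by one (this holds down to a finish of 26).
Need 28 − 26 = 2 weeks off S3 → S3 becomes 7 weeks, finish becomes 26.

2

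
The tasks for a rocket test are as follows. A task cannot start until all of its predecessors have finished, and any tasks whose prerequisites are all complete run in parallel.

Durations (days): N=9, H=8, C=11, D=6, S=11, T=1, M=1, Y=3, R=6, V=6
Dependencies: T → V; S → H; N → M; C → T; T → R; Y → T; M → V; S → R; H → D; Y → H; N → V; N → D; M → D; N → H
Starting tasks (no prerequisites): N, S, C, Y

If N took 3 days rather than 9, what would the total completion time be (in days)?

The binding path is S→H→D = 11+8+6 = 25; finish at 25 days.
The longest path through N is only 23 days, so N has float 2.
The critical path is still S→H→D; finish is now 25 days.

25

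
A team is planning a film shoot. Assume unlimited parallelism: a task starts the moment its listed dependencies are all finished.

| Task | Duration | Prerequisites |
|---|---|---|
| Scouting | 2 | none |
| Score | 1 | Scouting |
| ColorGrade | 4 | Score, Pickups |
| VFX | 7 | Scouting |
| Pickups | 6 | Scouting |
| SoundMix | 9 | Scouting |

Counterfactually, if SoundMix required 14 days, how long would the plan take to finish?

16

Critical path before the change: Scouting→Pickups→ColorGrade = 2+6+4 = 12 giving 12 days.
SoundMix has 1 day of float (longest path through it is 11).
The binding chain switches to Scouting→SoundMix = 2+14 = 16; finish 16 days.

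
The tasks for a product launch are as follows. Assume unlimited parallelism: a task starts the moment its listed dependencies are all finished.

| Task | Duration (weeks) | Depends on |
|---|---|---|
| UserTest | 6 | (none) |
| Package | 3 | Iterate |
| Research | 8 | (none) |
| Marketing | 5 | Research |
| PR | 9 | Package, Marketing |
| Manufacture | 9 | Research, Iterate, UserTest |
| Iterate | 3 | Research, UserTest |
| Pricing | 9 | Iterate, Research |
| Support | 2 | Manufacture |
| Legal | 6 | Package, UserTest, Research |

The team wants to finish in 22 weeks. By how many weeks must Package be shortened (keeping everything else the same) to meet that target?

Current finish: 23 weeks; target: 22.
Package is on every critical path, so each week cut from Package cuts the finish by one (this holds down to a finish of 22).
Need 23 − 22 = 1 week off Package → Package becomes 2 weeks, finish becomes 22.

1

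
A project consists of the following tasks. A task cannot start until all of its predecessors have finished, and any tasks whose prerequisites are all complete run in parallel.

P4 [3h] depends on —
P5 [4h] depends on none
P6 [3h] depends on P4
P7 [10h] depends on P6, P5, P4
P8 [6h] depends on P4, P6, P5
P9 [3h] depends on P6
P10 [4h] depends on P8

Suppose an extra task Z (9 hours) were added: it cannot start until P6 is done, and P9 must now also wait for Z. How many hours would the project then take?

Originally the project takes 16 hours.
With Z inserted, P9 now waits for max(P6, Z).
New critical path: P4→P6→Z→P9 = 3+3+9+3 = 18 ⇒ 18 hours.

18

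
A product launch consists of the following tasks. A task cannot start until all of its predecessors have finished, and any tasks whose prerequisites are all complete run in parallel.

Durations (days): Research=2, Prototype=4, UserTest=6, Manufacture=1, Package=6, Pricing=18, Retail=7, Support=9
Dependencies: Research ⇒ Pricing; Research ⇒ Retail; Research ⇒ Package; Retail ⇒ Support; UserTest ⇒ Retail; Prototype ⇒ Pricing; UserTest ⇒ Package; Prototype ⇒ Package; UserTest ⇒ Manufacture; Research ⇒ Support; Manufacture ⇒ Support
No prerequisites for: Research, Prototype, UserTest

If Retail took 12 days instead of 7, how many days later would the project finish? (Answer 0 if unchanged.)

Baseline: UserTest→Retail→Support = 6+7+9 = 22 → 22 days.
Retail is on the critical path; changing it to 12 makes that path 27 days.
The critical path is still UserTest→Retail→Support; finish is now 27 days.
Change in finish: 27 − 22 = +5 days.

5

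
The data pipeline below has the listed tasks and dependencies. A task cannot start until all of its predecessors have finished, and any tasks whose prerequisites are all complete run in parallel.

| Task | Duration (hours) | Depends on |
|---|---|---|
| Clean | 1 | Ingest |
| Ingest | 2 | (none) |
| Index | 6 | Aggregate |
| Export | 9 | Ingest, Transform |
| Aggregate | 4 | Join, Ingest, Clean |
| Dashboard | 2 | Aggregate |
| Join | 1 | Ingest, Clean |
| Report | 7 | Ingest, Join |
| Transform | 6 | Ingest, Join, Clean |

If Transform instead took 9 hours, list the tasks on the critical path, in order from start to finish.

Ingest, Clean, Join, Transform, Export

The binding path is Ingest→Clean→Join→Transform→Export = 2+1+1+6+9 = 19; finish at 19 hours.
Since Transform is critical, the +3 change carries straight to that chain (now 22 hours).
No other chain overtakes it, so the finish is 22 hours.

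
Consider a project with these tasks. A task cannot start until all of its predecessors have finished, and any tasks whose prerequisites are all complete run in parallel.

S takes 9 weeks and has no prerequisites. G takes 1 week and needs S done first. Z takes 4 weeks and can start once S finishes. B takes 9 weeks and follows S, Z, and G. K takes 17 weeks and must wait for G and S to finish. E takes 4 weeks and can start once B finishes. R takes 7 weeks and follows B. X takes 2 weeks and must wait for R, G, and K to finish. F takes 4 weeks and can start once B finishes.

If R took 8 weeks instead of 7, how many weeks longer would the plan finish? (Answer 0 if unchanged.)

1

As given, the longest chain is S→Z→B→R→X = 9+4+9+7+2 = 31, so the finish is 31 weeks.
Since R is critical, the +1 change carries straight to that chain (now 32 weeks).
That remains the longest chain; total 32 weeks.
Change in finish: 32 − 31 = +1 weeks.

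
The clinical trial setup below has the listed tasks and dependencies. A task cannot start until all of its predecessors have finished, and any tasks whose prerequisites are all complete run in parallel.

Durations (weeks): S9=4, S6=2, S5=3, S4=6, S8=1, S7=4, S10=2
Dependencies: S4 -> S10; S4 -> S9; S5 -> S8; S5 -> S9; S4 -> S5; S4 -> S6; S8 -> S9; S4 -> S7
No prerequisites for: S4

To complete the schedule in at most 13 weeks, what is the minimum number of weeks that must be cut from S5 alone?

1

Current finish: 14 weeks; target: 13.
S5 is on every critical path, so each week cut from S5 cuts the finish by one (this holds down to a finish of 12).
Need 14 − 13 = 1 week off S5 → S5 becomes 2 weeks, finish becomes 13.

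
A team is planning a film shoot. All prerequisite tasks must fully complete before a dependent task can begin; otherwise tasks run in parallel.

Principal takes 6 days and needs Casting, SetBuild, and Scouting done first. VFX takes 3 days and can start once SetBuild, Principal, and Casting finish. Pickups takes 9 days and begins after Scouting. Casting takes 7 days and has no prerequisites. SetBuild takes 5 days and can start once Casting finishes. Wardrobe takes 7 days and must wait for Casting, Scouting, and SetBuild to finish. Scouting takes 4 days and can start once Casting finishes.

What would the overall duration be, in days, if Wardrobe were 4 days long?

21

Baseline: Casting→SetBuild→Principal→VFX = 7+5+6+3 = 21 → 21 days.
Wardrobe has 2 days of float (longest path through it is 19).
The critical path is still Casting→SetBuild→Principal→VFX; finish is now 21 days.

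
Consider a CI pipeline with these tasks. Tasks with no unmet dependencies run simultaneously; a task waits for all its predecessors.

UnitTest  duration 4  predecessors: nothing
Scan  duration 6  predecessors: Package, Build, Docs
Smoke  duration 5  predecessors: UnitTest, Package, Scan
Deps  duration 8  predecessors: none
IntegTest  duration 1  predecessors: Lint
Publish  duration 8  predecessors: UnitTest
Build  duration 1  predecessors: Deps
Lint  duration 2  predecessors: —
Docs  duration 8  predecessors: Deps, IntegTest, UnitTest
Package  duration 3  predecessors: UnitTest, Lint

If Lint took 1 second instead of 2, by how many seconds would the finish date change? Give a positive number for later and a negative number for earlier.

Baseline: Deps→Docs→Scan→Smoke = 8+8+6+5 = 27 → 27 seconds.
Lint has 5 seconds of float (longest path through it is 22).
No other chain overtakes it, so the finish is 27 seconds.
Change in finish: 27 − 27 = +0 seconds.

0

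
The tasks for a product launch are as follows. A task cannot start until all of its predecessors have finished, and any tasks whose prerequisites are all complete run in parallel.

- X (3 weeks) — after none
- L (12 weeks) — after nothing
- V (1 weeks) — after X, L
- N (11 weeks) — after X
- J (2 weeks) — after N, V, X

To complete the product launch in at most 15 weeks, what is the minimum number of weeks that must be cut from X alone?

Current finish: 16 weeks; target: 15.
X is on every critical path, so each week cut from X cuts the finish by one (this holds down to a finish of 15).
Need 16 − 15 = 1 week off X → X becomes 2 weeks, finish becomes 15.

1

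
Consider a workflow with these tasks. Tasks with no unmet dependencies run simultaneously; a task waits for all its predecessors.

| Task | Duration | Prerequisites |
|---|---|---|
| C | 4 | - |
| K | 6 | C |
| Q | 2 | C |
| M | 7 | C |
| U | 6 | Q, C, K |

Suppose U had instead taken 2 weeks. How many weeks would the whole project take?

Critical path before the change: C→K→U = 4+6+6 = 16 giving 16 weeks.
U is on the critical path; changing it to 2 makes that path 12 weeks.
The critical path is still C→K→U; finish is now 12 weeks.

12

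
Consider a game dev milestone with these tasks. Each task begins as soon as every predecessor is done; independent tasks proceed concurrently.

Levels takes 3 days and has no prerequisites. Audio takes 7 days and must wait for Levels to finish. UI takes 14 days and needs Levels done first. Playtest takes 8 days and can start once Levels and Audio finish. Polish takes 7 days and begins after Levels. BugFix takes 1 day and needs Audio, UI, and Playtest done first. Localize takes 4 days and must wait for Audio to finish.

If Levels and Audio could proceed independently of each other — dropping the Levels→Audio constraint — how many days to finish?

18

Original critical path: Levels→Audio→Playtest→BugFix = 3+7+8+1 = 19 ⇒ 19 days.
Without Levels→Audio, Audio's earliest start moves from 3 to 0.
New critical path: Levels→UI→BugFix = 3+14+1 = 18 ⇒ 18 days.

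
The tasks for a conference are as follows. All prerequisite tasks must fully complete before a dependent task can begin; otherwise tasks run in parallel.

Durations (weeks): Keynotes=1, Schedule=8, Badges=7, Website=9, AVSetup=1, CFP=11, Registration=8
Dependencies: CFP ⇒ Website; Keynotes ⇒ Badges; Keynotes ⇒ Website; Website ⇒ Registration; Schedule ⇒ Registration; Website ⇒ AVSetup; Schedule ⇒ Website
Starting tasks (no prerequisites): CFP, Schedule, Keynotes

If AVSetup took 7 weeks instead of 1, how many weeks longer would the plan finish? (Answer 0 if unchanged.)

Actual critical path: CFP→Website→Registration = 11+9+8 = 28 ⇒ 28 weeks.
The longest path through AVSetup is only 21 weeks, so AVSetup has float 7.
The critical path is still CFP→Website→Registration; finish is now 28 weeks.
Change in finish: 28 − 28 = +0 weeks.

0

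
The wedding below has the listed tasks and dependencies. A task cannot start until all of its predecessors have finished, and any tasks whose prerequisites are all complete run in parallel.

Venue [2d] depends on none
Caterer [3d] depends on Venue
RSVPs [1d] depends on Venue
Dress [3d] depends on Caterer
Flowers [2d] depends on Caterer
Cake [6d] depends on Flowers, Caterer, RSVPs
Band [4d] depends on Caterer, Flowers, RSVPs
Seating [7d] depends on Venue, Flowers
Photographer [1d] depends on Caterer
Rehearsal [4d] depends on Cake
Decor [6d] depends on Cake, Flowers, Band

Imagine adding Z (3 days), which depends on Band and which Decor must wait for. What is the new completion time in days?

Originally the wedding takes 19 days.
With Z inserted, Decor now waits for max(Cake, Flowers, Band, Z).
New critical path: Venue→Caterer→Flowers→Band→Z→Decor = 2+3+2+4+3+6 = 20 ⇒ 20 days.

20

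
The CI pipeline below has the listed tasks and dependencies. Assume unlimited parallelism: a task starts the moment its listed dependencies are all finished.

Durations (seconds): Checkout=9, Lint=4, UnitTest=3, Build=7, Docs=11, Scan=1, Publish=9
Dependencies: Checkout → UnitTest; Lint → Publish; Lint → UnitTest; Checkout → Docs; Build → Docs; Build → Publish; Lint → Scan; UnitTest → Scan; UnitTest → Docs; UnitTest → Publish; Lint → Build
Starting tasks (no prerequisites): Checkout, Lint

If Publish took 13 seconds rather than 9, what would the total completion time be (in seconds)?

The binding path is Checkout→UnitTest→Docs = 9+3+11 = 23; finish at 23 seconds.
Publish has 2 seconds of float (longest path through it is 21).
The binding chain switches to Checkout→UnitTest→Publish = 9+3+13 = 25; finish 25 seconds.

25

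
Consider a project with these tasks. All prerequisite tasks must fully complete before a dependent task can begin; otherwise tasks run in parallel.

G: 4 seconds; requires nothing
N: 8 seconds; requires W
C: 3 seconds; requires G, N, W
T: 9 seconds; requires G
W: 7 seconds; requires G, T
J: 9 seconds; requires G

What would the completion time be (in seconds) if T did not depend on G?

Before: longest chain G→T→W→N→C = 4+9+7+8+3 = 31, finish 31.
Without G→T, T's earliest start moves from 4 to 0.
The longest chain is now T→W→N→C = 9+7+8+3 = 27, so the plan takes 27 seconds.

27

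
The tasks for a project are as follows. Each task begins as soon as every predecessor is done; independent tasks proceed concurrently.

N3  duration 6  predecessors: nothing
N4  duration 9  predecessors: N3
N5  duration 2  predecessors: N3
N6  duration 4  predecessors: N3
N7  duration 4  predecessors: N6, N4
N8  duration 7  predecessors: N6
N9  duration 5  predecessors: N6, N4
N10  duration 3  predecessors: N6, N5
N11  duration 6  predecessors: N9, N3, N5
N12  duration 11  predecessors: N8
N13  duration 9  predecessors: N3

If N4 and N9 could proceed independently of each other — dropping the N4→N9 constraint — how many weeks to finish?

28

With the dependency in place, N3→N6→N8→N12 = 6+4+7+11 = 28 sets the finish at 28 weeks.
Without N4→N9, N9's earliest start moves from 15 to 10.
The longest chain is now N3→N6→N8→N12 = 6+4+7+11 = 28, so the schedule takes 28 weeks.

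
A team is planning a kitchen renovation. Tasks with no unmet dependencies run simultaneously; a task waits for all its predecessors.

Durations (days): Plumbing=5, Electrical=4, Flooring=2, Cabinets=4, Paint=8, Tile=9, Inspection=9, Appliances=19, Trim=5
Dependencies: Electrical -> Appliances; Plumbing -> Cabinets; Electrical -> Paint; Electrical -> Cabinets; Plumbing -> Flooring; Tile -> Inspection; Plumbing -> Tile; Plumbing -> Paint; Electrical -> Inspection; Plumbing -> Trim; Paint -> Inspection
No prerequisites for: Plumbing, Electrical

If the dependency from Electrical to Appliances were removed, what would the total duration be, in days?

Before: longest chain Plumbing→Tile→Inspection = 5+9+9 = 23, finish 23.
Without Electrical→Appliances, Appliances's earliest start moves from 4 to 0.
The longest chain is now Plumbing→Tile→Inspection = 5+9+9 = 23, so the plan takes 23 days.

23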